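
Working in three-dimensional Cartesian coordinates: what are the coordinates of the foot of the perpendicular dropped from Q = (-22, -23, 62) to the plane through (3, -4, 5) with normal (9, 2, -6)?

The perpendicular from Q has direction n = (9, 2, -6): r = (-22, -23, 62) + μ(9, 2, -6).
Substitute into the plane: n·(Q + μn) = -11 gives -616 + 121μ = -11, so μ = 5.
Foot = (-22, -23, 62) + 5·(9, 2, -6) = (23, -13, 32).

(23, -13, 32)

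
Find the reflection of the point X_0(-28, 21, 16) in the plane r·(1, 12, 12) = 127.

(-30, -3, -8)

With n = (1, 12, 12), the signed offset is (n·X_0 − 127)/|n|² = 289/289 = 1.
X_0' = X_0 − 2t·n = (-28, 21, 16) − 2·(1, 12, 12) = (-30, -3, -8).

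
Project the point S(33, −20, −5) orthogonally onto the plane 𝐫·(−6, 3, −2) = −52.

(9, -8, -13)

n = (−6, 3, −2), |n|² = 49, and n·S − (-52) = -196.
t = -196/49 = -4, so the foot is S − t·n = (33, −20, −5) − (-4)·(−6, 3, −2) = (9, −8, −13).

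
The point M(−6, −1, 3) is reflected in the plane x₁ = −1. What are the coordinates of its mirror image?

With n = (1, 0, 0), the signed offset is (n·M − (-1))/|n|² = -5/1 = -5.
M' = M − 2t·n = (−6, −1, 3) − (-10)·(1, 0, 0) = (4, −1, 3).

(4, -1, 3)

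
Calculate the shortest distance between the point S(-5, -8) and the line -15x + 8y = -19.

The normal to the line is n = (-15, 8) with |n| = 17.
|n·S − (-19)| = |11 − (-19)| = 30, so the distance is 30/17.

30/17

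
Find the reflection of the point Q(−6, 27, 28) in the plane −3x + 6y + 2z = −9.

(24, -33, 8)

With n = (−3, 6, 2), the signed offset is (n·Q − (-9))/|n|² = 245/49 = 5.
Q' = Q − 2t·n = (−6, 27, 28) − 10·(−3, 6, 2) = (24, −33, 8).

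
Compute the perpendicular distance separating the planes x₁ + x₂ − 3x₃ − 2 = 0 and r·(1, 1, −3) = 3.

√11/11

Both planes have normal n = (1, 1, −3), |n| = √11. Any point on the first plane is at distance |3 − 2|/|n| = 1/√11 from the second.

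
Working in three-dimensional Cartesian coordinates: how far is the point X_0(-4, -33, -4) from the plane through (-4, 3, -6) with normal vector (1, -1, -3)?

The plane has equation n·(r − (-4, 3, -6)) = 0, i.e. n·r = 11.
n = (1, -1, -3); n·P − 11 = 30; |n| = √11; distance = 30/√11 = 30√11/11.

30/√11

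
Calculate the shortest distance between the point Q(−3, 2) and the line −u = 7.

4

The normal to the line is n = (−1, 0) with |n| = 1.
|n·Q − 7| = |3 − 7| = 4, so the distance is 4/1 = 4.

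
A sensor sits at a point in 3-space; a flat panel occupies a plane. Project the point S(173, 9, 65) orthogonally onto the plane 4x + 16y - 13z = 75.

(3649/21, 253/21, 1313/21)

n = (4, 16, -13), |n|² = 441, and n·S − 75 = -84.
t = -84/441 = -4/21, so the foot is S − t·n = (173, 9, 65) − (-4/21)·(4, 16, -13) = (3649/21, 253/21, 1313/21).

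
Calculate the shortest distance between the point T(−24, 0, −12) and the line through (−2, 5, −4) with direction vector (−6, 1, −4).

4√6

Direction vector d = (−6, 1, −4).
AP = (−22, −5, −8); AP·d = 159, |AP|² = 573, |d|² = 53.
distance² = |AP|² − (AP·d)²/|d|² = 573 − 25281/53 = 96, so the distance is 4√6.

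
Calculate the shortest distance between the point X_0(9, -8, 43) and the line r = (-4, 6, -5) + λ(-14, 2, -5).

√1769

Direction vector d = (-14, 2, -5).
AP = (13, -14, 48); AP·d = -450, |AP|² = 2669, |d|² = 225.
distance² = |AP|² − (AP·d)²/|d|² = 2669 − 202500/225 = 1769, so the distance is √1769.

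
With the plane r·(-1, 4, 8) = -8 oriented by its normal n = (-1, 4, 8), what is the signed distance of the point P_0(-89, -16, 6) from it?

n·P_0 − (-8) = 81.
|n| = 9, so the signed distance is 81/9 = 9.

9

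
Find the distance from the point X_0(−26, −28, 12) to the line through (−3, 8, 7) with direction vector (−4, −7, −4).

Direction vector d = (−4, −7, −4).
AP = (−23, −36, 5), and AP × d = (179, −112, 17).
|AP × d|² = 44874 and |d|² = 81, so the distance is √(44874/81) = √554.

√554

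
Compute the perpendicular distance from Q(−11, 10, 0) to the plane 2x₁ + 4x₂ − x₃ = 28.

10√21/21

Normal vector n = (2, 4, −1), and n·(−11, 10, 0) − 28 = −10.
|n| = √(4 + 16 + 1) = √21, so the distance is |-10|/√21 = 10/√21.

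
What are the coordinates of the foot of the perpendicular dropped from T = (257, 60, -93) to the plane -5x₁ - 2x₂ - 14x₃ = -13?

(255, 296/5, -493/5)

n = (-5, -2, -14), |n|² = 225, and n·T − (-13) = -90.
t = -90/225 = -2/5, so the foot is T − t·n = (257, 60, -93) − (-2/5)·(-5, -2, -14) = (255, 296/5, -493/5).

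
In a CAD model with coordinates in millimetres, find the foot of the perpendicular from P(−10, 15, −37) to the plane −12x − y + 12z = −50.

(-22, 14, -25)

n = (−12, −1, 12), |n|² = 289, and n·P − (-50) = -289.
t = -289/289 = -1, so the foot is P − t·n = (−10, 15, −37) − (-1)·(−12, −1, 12) = (−22, 14, −25).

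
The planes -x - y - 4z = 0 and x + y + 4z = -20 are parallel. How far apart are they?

10√2/3

Divide the second equation by -1 to match normals: -x - y - 4z = 20.
Both planes have normal n = (-1, -1, -4), |n| = 3√2. Any point on the first plane is at distance |20 − 0|/|n| = 20/(3√2) = 10√2/3 from the second.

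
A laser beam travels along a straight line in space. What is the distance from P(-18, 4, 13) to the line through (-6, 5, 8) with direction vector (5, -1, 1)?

Direction vector d = (5, -1, 1).
AP = (-12, -1, 5); AP·d = -54, |AP|² = 170, |d|² = 27.
distance² = |AP|² − (AP·d)²/|d|² = 170 − 2916/27 = 62, so the distance is √62.

√62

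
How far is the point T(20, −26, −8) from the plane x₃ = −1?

7

n = (0, 0, 1); n·P − (-1) = -7; |n| = 1; distance = 7/1 = 7.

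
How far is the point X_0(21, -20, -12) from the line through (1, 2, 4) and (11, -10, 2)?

A direction vector is d = (10, -12, -2).
AP = (20, -22, -16); AP·d = 496, |AP|² = 1140, |d|² = 248.
distance² = |AP|² − (AP·d)²/|d|² = 1140 − 246016/248 = 148, so the distance is 2√37.

2√37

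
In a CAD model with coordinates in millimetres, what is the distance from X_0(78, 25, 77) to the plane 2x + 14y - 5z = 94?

9/5

n = (2, 14, -5); n·P − 94 = 27; |n| = 15; distance = 27/15 = 9/5.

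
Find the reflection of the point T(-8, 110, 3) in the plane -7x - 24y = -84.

n = (-7, -24, 0), |n|² = 625, n·T − (-84) = -2500, so t = -2500/625 = -4.
Foot F = T − (-4)·n = (-36, 14, 3); the reflection is 2F − T = (-64, -82, 3).

(-64, -82, 3)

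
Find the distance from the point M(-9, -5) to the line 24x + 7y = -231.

4/5

d = |24·(-9) + 7·(-5) − (-231)| / √(576 + 49) = |-20|/25 = 4/5.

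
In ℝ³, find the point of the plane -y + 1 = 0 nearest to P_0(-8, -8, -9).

The perpendicular from P_0 has direction n = (0, -1, 0): r = (-8, -8, -9) + μ(0, -1, 0).
Substitute into the plane: n·(P_0 + μn) = -1 gives 8 + 1μ = -1, so μ = -9.
Foot = (-8, -8, -9) + (-9)·(0, -1, 0) = (-8, 1, -9).

(-8, 1, -9)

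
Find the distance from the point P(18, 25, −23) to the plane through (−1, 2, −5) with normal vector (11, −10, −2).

The plane has equation n·(r − (−1, 2, −5)) = 0, i.e. n·r = -21.
Then n·(18, 25, −23) − (−21) = 15.
|n| = √(121 + 100 + 4) = 15, so the distance is |15|/15 = 1.

1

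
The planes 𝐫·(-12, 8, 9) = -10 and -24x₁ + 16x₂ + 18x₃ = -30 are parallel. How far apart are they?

Divide the second equation by 2 to match normals: -12x₁ + 8x₂ + 9x₃ = -15.
With common normal n = (-12, 8, 9) (|n| = 17), the distance is |(-10) − (-15)|/|n| = 5/17.

5/17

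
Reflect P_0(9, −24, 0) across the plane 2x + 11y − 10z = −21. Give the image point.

n = (2, 11, −10), |n|² = 225, n·P_0 − (-21) = -225, so t = -225/225 = -1.
Foot F = P_0 − (-1)·n = (11, −13, −10); the reflection is 2F − P_0 = (13, −2, −20).

(13, -2, -20)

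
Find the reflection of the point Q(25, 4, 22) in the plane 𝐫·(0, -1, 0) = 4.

(25, -12, 22)

With n = (0, -1, 0), the signed offset is (n·Q − 4)/|n|² = -8/1 = -8.
Q' = Q − 2t·n = (25, 4, 22) − (-16)·(0, -1, 0) = (25, -12, 22).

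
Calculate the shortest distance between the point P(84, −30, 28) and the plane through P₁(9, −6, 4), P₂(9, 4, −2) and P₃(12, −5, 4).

27√35/35

P₁P₂ = (0, 10, −6) and P₁P₃ = (3, 1, 0), so a normal is n = P₁P₂ × P₁P₃ = (6, −18, −30).
d = |6·84 + (-18)·(-30) + (-30)·28 − 42| / √(36 + 324 + 900) = |162| / (6√35) = 27/√35.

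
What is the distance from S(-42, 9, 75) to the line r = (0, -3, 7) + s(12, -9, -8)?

6√53

Direction vector d = (12, -9, -8).
AP = (-42, 12, 68); AP·d = -1156, |AP|² = 6532, |d|² = 289.
distance² = |AP|² − (AP·d)²/|d|² = 6532 − 1336336/289 = 1908, so the distance is 6√53.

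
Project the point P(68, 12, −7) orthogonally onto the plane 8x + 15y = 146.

(52, -18, -7)

The perpendicular from P has direction n = (8, 15, 0): r = (68, 12, −7) + t(8, 15, 0).
Substitute into the plane: n·(P + tn) = 146 gives 724 + 289t = 146, so t = -2.
Foot = (68, 12, −7) + (-2)·(8, 15, 0) = (52, −18, −7).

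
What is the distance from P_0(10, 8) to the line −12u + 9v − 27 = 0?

The normal to the line is n = (−12, 9) with |n| = 15.
|n·P_0 − 27| = |-48 − 27| = 75, so the distance is 75/15 = 5.

5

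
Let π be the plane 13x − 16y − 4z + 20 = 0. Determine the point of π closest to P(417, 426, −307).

(1264/3, 1262/3, -925/3)

The perpendicular from P has direction n = (13, −16, −4): r = (417, 426, −307) + t(13, −16, −4).
Substitute into the plane: n·(P + tn) = -20 gives -167 + 441t = -20, so t = 1/3.
Foot = (417, 426, −307) + (1/3)·(13, −16, −4) = (1264/3, 1262/3, −925/3).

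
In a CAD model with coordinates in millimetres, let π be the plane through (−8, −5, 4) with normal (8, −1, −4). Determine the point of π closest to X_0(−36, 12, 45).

n = (8, −1, −4), |n|² = 81, and n·X_0 − (-75) = -405.
t = -405/81 = -5, so the foot is X_0 − t·n = (−36, 12, 45) − (-5)·(8, −1, −4) = (4, 7, 25).

(4, 7, 25)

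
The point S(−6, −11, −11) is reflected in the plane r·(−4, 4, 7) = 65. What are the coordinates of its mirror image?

(-22, 5, 17)

With n = (−4, 4, 7), the signed offset is (n·S − 65)/|n|² = -162/81 = -2.
S' = S − 2t·n = (−6, −11, −11) − (-4)·(−4, 4, 7) = (−22, 5, 17).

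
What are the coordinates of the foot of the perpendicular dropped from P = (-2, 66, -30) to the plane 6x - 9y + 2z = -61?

The perpendicular from P has direction n = (6, -9, 2): r = (-2, 66, -30) + t(6, -9, 2).
Substitute into the plane: n·(P + tn) = -61 gives -666 + 121t = -61, so t = 5.
Foot = (-2, 66, -30) + 5·(6, -9, 2) = (28, 21, -20).

(28, 21, -20)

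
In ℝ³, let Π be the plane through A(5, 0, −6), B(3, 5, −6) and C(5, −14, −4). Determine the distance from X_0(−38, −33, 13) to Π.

AB = (−2, 5, 0) and AC = (0, −14, 2), so a normal is n = AB × AC = (10, 4, 28).
d = |10·(-38) + 4·(-33) + 28·13 − (-118)| / √(100 + 16 + 784) = |-30| / 30 = 1.

1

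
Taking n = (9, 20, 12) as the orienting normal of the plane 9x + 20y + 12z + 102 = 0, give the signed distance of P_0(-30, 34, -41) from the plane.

n·P_0 − (-102) = 20.
|n| = 25, so the signed distance is 20/25 = 4/5.

4/5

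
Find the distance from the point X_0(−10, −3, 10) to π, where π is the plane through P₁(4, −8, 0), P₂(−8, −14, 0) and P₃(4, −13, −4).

2√5/15

P₁P₂ = (−12, −6, 0) and P₁P₃ = (0, −5, −4), so a normal is n = P₁P₂ × P₁P₃ = (24, −48, 60).
Then n·(−10, −3, 10) − 480 = 24.
|n| = √(576 + 2304 + 3600) = 36√5, so the distance is |24|/(36√5) = 2/(3√5).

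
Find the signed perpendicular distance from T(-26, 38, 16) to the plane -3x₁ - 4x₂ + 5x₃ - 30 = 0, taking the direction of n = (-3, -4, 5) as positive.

-12√2/5

n·T − 30 = -24.
|n| = 5√2, so the signed distance is -12√2/5.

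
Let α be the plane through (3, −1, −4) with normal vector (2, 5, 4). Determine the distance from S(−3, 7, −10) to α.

The plane has equation n·(r − (3, −1, −4)) = 0, i.e. n·r = -15.
n = (2, 5, 4); n·P − (-15) = 4; |n| = 3√5; distance = 4/(3√5) = 4√5/15.

4/(3√5)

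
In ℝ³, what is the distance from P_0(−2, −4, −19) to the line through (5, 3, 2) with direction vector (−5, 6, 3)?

√469

Direction vector d = (−5, 6, 3).
AP = (−7, −7, −21); AP·d = -70, |AP|² = 539, |d|² = 70.
distance² = |AP|² − (AP·d)²/|d|² = 539 − 4900/70 = 469, so the distance is √469.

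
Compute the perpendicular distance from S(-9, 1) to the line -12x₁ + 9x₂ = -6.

41/5

The normal to the line is n = (-12, 9) with |n| = 15.
|n·S − (-6)| = |117 − (-6)| = 123, so the distance is 123/15 = 41/5.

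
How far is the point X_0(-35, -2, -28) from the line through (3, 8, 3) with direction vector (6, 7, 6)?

√569

Direction vector d = (6, 7, 6).
AP = (-38, -10, -31), and AP × d = (157, 42, -206).
|AP × d|² = 68849 and |d|² = 121, so the distance is √(68849/121) = √569.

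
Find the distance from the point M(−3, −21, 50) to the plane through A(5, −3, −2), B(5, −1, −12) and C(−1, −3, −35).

AB = (0, 2, −10) and AC = (−6, 0, −33), so a normal is n = AB × AC = (−66, 60, 12).
Then n·(−3, −21, 50) − (−534) = 72.
|n| = √(4356 + 3600 + 144) = 90, so the distance is |72|/90 = 4/5.

4/5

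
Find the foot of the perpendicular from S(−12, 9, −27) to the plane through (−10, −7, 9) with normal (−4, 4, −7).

The perpendicular from S has direction n = (−4, 4, −7): r = (−12, 9, −27) + λ(−4, 4, −7).
Substitute into the plane: n·(S + λn) = -51 gives 273 + 81λ = -51, so λ = -4.
Foot = (−12, 9, −27) + (-4)·(−4, 4, −7) = (4, −7, 1).

(4, -7, 1)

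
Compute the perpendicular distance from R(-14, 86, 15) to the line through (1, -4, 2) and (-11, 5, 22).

A direction vector is d = (-12, 9, 20).
AP = (-15, 90, 13); AP·d = 1250, |AP|² = 8494, |d|² = 625.
distance² = |AP|² − (AP·d)²/|d|² = 8494 − 1562500/625 = 5994, so the distance is 9√74.

9√74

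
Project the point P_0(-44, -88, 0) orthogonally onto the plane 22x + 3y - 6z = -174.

n = (22, 3, -6), |n|² = 529, and n·P_0 − (-174) = -1058.
t = -1058/529 = -2, so the foot is P_0 − t·n = (-44, -88, 0) − (-2)·(22, 3, -6) = (0, -82, -12).

(0, -82, -12)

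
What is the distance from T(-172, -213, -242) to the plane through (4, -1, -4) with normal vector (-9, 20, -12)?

The plane has equation n·(r − (4, -1, -4)) = 0, i.e. n·r = -8.
Then n·(-172, -213, -242) - (-8) = 200.
|n| = √(81 + 400 + 144) = 25, so the distance is |200|/25 = 8.

8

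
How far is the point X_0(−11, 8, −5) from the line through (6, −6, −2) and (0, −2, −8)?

A direction vector is d = (−6, 4, −6).
AP = (−17, 14, −3), and AP × d = (−72, −84, 16).
|AP × d|² = 12496 and |d|² = 88, so the distance is √(12496/88) = √142.

√142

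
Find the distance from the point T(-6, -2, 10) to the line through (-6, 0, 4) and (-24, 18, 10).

2√10

A direction vector is d = (-18, 18, 6).
AP = (0, -2, 6), and AP × d = (-120, -108, -36).
|AP × d|² = 27360 and |d|² = 684, so the distance is √(27360/684) = √40 = 2√10.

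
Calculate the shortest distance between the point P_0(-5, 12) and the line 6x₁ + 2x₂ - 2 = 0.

4/√10

d = |6·(-5) + 2·12 − 2| / √(36 + 4) = |-8|/(2√10) = 4/√10.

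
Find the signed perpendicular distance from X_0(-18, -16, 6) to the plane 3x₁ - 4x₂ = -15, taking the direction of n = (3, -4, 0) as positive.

n·X_0 − (-15) = 25.
|n| = 5, so the signed distance is 25/5 = 5.

5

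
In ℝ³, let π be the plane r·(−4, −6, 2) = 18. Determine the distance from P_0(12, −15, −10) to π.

Normal vector n = (−4, −6, 2), and n·(12, −15, −10) − 18 = 4.
|n| = √(16 + 36 + 4) = 2√14, so the distance is |4|/(2√14) = 2/√14.

√14/7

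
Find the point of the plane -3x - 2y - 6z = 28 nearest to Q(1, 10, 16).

The perpendicular from Q has direction n = (-3, -2, -6): r = (1, 10, 16) + t(-3, -2, -6).
Substitute into the plane: n·(Q + tn) = 28 gives -119 + 49t = 28, so t = 3.
Foot = (1, 10, 16) + 3·(-3, -2, -6) = (-8, 4, -2).

(-8, 4, -2)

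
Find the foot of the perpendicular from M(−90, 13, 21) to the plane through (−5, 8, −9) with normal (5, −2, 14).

(-269/3, 193/15, 329/15)

n = (5, −2, 14), |n|² = 225, and n·M − (-167) = -15.
t = -15/225 = -1/15, so the foot is M − t·n = (−90, 13, 21) − (-1/15)·(5, −2, 14) = (−269/3, 193/15, 329/15).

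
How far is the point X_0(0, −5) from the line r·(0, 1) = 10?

15

The normal to the line is n = (0, 1) with |n| = 1.
|n·X_0 − 10| = |-5 − 10| = 15, so the distance is 15/1 = 15.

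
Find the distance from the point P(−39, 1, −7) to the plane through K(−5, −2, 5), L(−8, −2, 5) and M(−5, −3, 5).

KL = (−3, 0, 0) and KM = (0, −1, 0), so a normal is n = KL × KM = (0, 0, 3).
n = (0, 0, 3); n·P − 15 = -36; |n| = 3; distance = 36/3 = 12.

12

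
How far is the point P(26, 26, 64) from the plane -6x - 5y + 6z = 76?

Normal vector n = (-6, -5, 6), and n·(26, 26, 64) - 76 = 22.
|n| = √(36 + 25 + 36) = √97, so the distance is |22|/√97 = 22/√97.

22/√97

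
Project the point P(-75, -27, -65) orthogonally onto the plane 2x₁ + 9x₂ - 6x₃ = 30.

n = (2, 9, -6), |n|² = 121, and n·P − 30 = -33.
t = -33/121 = -3/11, so the foot is P − t·n = (-75, -27, -65) − (-3/11)·(2, 9, -6) = (-819/11, -270/11, -733/11).

(-819/11, -270/11, -733/11)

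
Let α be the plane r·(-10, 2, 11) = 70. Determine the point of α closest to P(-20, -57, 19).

(-10, -59, 8)

The perpendicular from P has direction n = (-10, 2, 11): r = (-20, -57, 19) + μ(-10, 2, 11).
Substitute into the plane: n·(P + μn) = 70 gives 295 + 225μ = 70, so μ = -1.
Foot = (-20, -57, 19) + (-1)·(-10, 2, 11) = (-10, -59, 8).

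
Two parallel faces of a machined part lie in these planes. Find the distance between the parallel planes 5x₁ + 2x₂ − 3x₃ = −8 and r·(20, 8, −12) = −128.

Divide the second equation by 4 to match normals: 5x₁ + 2x₂ − 3x₃ = -32.
With common normal n = (5, 2, −3) (|n| = √38), the distance is |(-8) − (-32)|/|n| = 24/√38 = 12√38/19.

24/√38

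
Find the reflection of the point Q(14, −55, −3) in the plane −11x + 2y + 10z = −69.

(-8, -51, 17)

With n = (−11, 2, 10), the signed offset is (n·Q − (-69))/|n|² = -225/225 = -1.
Q' = Q − 2t·n = (14, −55, −3) − (-2)·(−11, 2, 10) = (−8, −51, 17).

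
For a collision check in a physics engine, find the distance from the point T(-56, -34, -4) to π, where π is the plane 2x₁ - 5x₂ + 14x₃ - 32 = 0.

2

d = |2·(-56) + (-5)·(-34) + 14·(-4) − 32| / √(4 + 25 + 196) = |-30| / 15 = 2.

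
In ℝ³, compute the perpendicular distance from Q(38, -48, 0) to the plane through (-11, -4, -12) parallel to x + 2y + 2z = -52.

Parallel planes share the normal n = (1, 2, 2); since (-11, -4, -12) lies on the plane, its equation is x + 2y + 2z = -43.
Then n·(38, -48, 0) - (-43) = -15.
|n| = √(1 + 4 + 4) = 3, so the distance is |-15|/3 = 5.

5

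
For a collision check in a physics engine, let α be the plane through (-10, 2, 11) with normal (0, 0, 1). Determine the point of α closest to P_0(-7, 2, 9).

The perpendicular from P_0 has direction n = (0, 0, 1): r = (-7, 2, 9) + t(0, 0, 1).
Substitute into the plane: n·(P_0 + tn) = 11 gives 9 + 1t = 11, so t = 2.
Foot = (-7, 2, 9) + 2·(0, 0, 1) = (-7, 2, 11).

(-7, 2, 11)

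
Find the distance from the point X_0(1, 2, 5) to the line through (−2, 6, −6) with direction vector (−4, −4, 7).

√65

Direction vector d = (−4, −4, 7).
AP = (3, −4, 11); AP·d = 81, |AP|² = 146, |d|² = 81.
distance² = |AP|² − (AP·d)²/|d|² = 146 − 6561/81 = 65, so the distance is √65.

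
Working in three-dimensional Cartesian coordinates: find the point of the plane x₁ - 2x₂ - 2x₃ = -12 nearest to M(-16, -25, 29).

n = (1, -2, -2), |n|² = 9, and n·M − (-12) = -12.
t = -12/9 = -4/3, so the foot is M − t·n = (-16, -25, 29) − (-4/3)·(1, -2, -2) = (-44/3, -83/3, 79/3).

(-44/3, -83/3, 79/3)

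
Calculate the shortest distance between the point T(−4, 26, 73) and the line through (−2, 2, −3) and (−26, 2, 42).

2√433

A direction vector is d = (−24, 0, 45).
AP = (−2, 24, 76); AP·d = 3468, |AP|² = 6356, |d|² = 2601.
distance² = |AP|² − (AP·d)²/|d|² = 6356 − 12027024/2601 = 1732, so the distance is 2√433.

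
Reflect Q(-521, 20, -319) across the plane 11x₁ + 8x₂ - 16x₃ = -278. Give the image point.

With n = (11, 8, -16), the signed offset is (n·Q − (-278))/|n|² = -189/441 = -3/7.
Q' = Q − 2t·n = (-521, 20, -319) − (-6/7)·(11, 8, -16) = (-3581/7, 188/7, -2329/7).

(-3581/7, 188/7, -2329/7)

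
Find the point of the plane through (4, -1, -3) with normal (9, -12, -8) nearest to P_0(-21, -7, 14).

n = (9, -12, -8), |n|² = 289, and n·P_0 − 72 = -289.
t = -289/289 = -1, so the foot is P_0 − t·n = (-21, -7, 14) − (-1)·(9, -12, -8) = (-12, -19, 6).

(-12, -19, 6)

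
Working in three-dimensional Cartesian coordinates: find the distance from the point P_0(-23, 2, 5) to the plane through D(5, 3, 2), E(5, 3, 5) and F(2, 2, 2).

DE = (0, 0, 3) and DF = (-3, -1, 0), so a normal is n = DE × DF = (3, -9, 0).
n = (3, -9, 0); n·P − (-12) = -75; |n| = 3√10; distance = 75/(3√10) = 25/√10.

25/√10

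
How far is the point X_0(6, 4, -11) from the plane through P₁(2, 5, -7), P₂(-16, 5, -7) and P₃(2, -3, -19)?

P₁P₂ = (-18, 0, 0) and P₁P₃ = (0, -8, -12), so a normal is n = P₁P₂ × P₁P₃ = (0, -216, 144).
Then n·(6, 4, -11) - (-2088) = -360.
|n| = √(0 + 46656 + 20736) = 72√13, so the distance is |-360|/(72√13) = 5/√13.

5√13/13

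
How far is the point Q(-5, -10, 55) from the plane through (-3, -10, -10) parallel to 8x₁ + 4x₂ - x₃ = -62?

9

Parallel planes share the normal n = (8, 4, -1); since (-3, -10, -10) lies on the plane, its equation is 8x₁ + 4x₂ - x₃ = -54.
Then n·(-5, -10, 55) - (-54) = -81.
|n| = √(64 + 16 + 1) = 9, so the distance is |-81|/9 = 9.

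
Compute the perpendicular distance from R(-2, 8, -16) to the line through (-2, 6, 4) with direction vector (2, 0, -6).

Direction vector d = (2, 0, -6).
AP = (0, 2, -20); AP·d = 120, |AP|² = 404, |d|² = 40.
distance² = |AP|² − (AP·d)²/|d|² = 404 − 14400/40 = 44, so the distance is 2√11.

2√11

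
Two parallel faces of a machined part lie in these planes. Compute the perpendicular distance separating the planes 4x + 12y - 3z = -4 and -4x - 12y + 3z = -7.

11/13

Divide the second equation by -1 to match normals: 4x + 12y - 3z = 7.
Both planes have normal n = (4, 12, -3), |n| = 13. Any point on the first plane is at distance |7 − (-4)|/|n| = 11/13 from the second.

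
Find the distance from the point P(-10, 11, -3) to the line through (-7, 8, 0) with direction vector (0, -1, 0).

Direction vector d = (0, -1, 0).
AP = (-3, 3, -3), and AP × d = (-3, 0, 3).
|AP × d|² = 18 and |d|² = 1, so the distance is √18 = 3√2.

3√2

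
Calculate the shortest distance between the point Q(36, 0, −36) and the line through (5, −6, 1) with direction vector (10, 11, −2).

√1466

Direction vector d = (10, 11, −2).
AP = (31, 6, −37), and AP × d = (395, −308, 281).
|AP × d|² = 329850 and |d|² = 225, so the distance is √(329850/225) = √1466.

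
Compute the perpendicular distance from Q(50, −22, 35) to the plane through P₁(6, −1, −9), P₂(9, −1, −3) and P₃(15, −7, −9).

19√14/14

P₁P₂ = (3, 0, 6) and P₁P₃ = (9, −6, 0), so a normal is n = P₁P₂ × P₁P₃ = (36, 54, −18).
n = (36, 54, −18); n·P − 324 = -342; |n| = 18√14; distance = 342/(18√14) = 19/√14.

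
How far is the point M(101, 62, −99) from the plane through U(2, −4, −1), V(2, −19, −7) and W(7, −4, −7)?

28/√65

UV = (0, −15, −6) and UW = (5, 0, −6), so a normal is n = UV × UW = (90, −30, 75).
d = |90·101 + (-30)·62 + 75·(-99) − 225| / √(8100 + 900 + 5625) = |-420| / (15√65) = 28/√65.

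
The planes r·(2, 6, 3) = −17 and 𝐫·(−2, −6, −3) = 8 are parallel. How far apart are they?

Divide the second equation by -1 to match normals: 2x + 6y + 3z = -8.
With common normal n = (2, 6, 3) (|n| = 7), the distance is |(-17) − (-8)|/|n| = 9/7.

9/7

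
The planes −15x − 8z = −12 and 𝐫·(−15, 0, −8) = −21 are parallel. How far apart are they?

Both planes have normal n = (−15, 0, −8), |n| = 17. Any point on the first plane is at distance |(-21) − (-12)|/|n| = 9/17 from the second.

9/17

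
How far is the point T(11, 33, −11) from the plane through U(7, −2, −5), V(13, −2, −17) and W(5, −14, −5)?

29/√46

UV = (6, 0, −12) and UW = (−2, −12, 0), so a normal is n = UV × UW = (−144, 24, −72).
Then n·(11, 33, −11) − (−696) = 696.
|n| = √(20736 + 576 + 5184) = 24√46, so the distance is |696|/(24√46) = 29/√46.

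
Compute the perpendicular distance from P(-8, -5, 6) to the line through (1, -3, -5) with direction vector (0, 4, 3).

Direction vector d = (0, 4, 3).
AP = (-9, -2, 11); AP·d = 25, |AP|² = 206, |d|² = 25.
distance² = |AP|² − (AP·d)²/|d|² = 206 − 625/25 = 181, so the distance is √181.

√181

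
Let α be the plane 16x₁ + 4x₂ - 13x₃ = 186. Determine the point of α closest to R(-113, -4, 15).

(-33, 16, -50)

The perpendicular from R has direction n = (16, 4, -13): r = (-113, -4, 15) + t(16, 4, -13).
Substitute into the plane: n·(R + tn) = 186 gives -2019 + 441t = 186, so t = 5.
Foot = (-113, -4, 15) + 5·(16, 4, -13) = (-33, 16, -50).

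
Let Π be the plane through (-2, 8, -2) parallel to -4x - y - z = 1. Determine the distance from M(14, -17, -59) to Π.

Parallel planes share the normal n = (-4, -1, -1); since (-2, 8, -2) lies on the plane, its equation is -4x - y - z = 2.
Then n·(14, -17, -59) - 2 = 18.
|n| = √(16 + 1 + 1) = 3√2, so the distance is |18|/(3√2) = 3√2.

3√2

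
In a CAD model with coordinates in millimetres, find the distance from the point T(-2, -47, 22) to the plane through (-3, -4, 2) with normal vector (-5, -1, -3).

The plane has equation n·(r − (-3, -4, 2)) = 0, i.e. n·r = 13.
n = (-5, -1, -3); n·P − 13 = -22; |n| = √35; distance = 22/√35 = 22√35/35.

22/√35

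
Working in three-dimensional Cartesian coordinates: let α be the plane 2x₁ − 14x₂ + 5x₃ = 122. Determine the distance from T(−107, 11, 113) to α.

5

d = |2·(-107) + (-14)·11 + 5·113 − 122| / √(4 + 196 + 25) = |75| / 15 = 5.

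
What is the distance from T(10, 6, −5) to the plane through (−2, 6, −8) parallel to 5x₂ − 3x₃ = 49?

Parallel planes share the normal n = (0, 5, −3); since (−2, 6, −8) lies on the plane, its equation is 5x₂ − 3x₃ = 54.
Then n·(10, 6, −5) − 54 = −9.
|n| = √(0 + 25 + 9) = √34, so the distance is |-9|/√34 = 9/√34.

9/√34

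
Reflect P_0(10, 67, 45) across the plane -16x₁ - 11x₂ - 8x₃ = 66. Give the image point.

(-86, 1, -3)

With n = (-16, -11, -8), the signed offset is (n·P_0 − 66)/|n|² = -1323/441 = -3.
P_0' = P_0 − 2t·n = (10, 67, 45) − (-6)·(-16, -11, -8) = (-86, 1, -3).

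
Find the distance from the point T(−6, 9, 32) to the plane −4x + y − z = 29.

Normal vector n = (−4, 1, −1), and n·(−6, 9, 32) − 29 = −28.
|n| = √(16 + 1 + 1) = 3√2, so the distance is |-28|/(3√2) = 14√2/3.

14√2/3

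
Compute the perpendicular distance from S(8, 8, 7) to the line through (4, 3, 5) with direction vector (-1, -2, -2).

Direction vector d = (-1, -2, -2).
AP = (4, 5, 2), and AP × d = (-6, 6, -3).
|AP × d|² = 81 and |d|² = 9, so the distance is √(81/9) = √9 = 3.

3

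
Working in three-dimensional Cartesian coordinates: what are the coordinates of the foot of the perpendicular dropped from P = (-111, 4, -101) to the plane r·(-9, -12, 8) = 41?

(-1833/17, 140/17, -1765/17)

n = (-9, -12, 8), |n|² = 289, and n·P − 41 = 102.
t = 102/289 = 6/17, so the foot is P − t·n = (-111, 4, -101) − (6/17)·(-9, -12, 8) = (-1833/17, 140/17, -1765/17).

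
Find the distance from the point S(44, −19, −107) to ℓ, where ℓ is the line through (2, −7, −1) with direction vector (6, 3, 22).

6√130

Direction vector d = (6, 3, 22).
AP = (42, −12, −106), and AP × d = (54, −1560, 198).
|AP × d|² = 2475720 and |d|² = 529, so the distance is √(2475720/529) = √4680 = 6√130.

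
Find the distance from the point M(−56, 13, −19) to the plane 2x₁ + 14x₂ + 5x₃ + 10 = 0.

1

n = (2, 14, 5); n·P − (-10) = -15; |n| = 15; distance = 15/15 = 1.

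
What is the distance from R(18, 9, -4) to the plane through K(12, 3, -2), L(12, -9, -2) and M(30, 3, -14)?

6/√13

KL = (0, -12, 0) and KM = (18, 0, -12), so a normal is n = KL × KM = (144, 0, 216).
Then n·(18, 9, -4) - 1296 = 432.
|n| = √(20736 + 0 + 46656) = 72√13, so the distance is |432|/(72√13) = 6√13/13.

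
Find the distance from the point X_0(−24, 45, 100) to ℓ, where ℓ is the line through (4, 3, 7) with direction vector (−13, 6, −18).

3√1009

Direction vector d = (−13, 6, −18).
AP = (−28, 42, 93); AP·d = -1058, |AP|² = 11197, |d|² = 529.
distance² = |AP|² − (AP·d)²/|d|² = 11197 − 1119364/529 = 9081, so the distance is 3√1009.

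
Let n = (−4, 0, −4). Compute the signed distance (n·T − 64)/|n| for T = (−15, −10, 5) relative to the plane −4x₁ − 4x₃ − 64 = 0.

-3√2

n·T − 64 = -24.
|n| = 4√2, so the signed distance is -3√2.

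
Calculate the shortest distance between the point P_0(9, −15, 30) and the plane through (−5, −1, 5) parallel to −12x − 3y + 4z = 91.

2

Parallel planes share the normal n = (−12, −3, 4); since (−5, −1, 5) lies on the plane, its equation is −12x − 3y + 4z = 83.
d = |(-12)·9 + (-3)·(-15) + 4·30 − 83| / √(144 + 9 + 16) = |-26| / 13 = 2.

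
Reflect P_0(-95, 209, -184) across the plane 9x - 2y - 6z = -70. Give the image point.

(-883/11, 2263/11, -2132/11)

n = (9, -2, -6), |n|² = 121, n·P_0 − (-70) = -99, so t = -99/121 = -9/11.
Foot F = P_0 − (-9/11)·n = (-964/11, 2281/11, -2078/11); the reflection is 2F − P_0 = (-883/11, 2263/11, -2132/11).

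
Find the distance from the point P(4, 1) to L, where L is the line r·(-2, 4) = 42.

23/√5

d = |(-2)·4 + 4·1 − 42| / √(4 + 16) = |-46|/(2√5) = 23/√5.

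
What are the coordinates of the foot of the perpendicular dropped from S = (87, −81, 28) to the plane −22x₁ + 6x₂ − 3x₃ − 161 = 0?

(-23, -51, 13)

The perpendicular from S has direction n = (−22, 6, −3): r = (87, −81, 28) + λ(−22, 6, −3).
Substitute into the plane: n·(S + λn) = 161 gives -2484 + 529λ = 161, so λ = 5.
Foot = (87, −81, 28) + 5·(−22, 6, −3) = (−23, −51, 13).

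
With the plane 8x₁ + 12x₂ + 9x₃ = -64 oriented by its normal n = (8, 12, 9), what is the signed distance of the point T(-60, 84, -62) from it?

2

n·T − (-64) = 34.
|n| = 17, so the signed distance is 34/17 = 2.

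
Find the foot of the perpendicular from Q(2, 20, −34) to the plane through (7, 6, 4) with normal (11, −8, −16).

(-9, 28, -18)

The perpendicular from Q has direction n = (11, −8, −16): r = (2, 20, −34) + μ(11, −8, −16).
Substitute into the plane: n·(Q + μn) = -35 gives 406 + 441μ = -35, so μ = -1.
Foot = (2, 20, −34) + (-1)·(11, −8, −16) = (−9, 28, −18).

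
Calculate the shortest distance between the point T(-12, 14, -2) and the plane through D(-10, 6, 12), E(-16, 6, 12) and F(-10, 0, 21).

4√13/13

DE = (-6, 0, 0) and DF = (0, -6, 9), so a normal is n = DE × DF = (0, 54, 36).
Then n·(-12, 14, -2) - 756 = -72.
|n| = √(0 + 2916 + 1296) = 18√13, so the distance is |-72|/(18√13) = 4/√13.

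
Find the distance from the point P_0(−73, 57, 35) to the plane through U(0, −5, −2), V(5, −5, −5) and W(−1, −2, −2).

UV = (5, 0, −3) and UW = (−1, 3, 0), so a normal is n = UV × UW = (9, 3, 15).
n = (9, 3, 15); n·P − (-45) = 84; |n| = 3√35; distance = 84/(3√35) = 4√35/5.

4√35/5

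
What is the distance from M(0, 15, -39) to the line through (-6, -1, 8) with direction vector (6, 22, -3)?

2√493

Direction vector d = (6, 22, -3).
AP = (6, 16, -47); AP·d = 529, |AP|² = 2501, |d|² = 529.
distance² = |AP|² − (AP·d)²/|d|² = 2501 − 279841/529 = 1972, so the distance is 2√493.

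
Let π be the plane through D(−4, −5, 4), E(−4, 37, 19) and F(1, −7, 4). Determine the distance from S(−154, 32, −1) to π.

3

DE = (0, 42, 15) and DF = (5, −2, 0), so a normal is n = DE × DF = (30, 75, −210).
n = (30, 75, −210); n·P − (-1335) = -675; |n| = 225; distance = 675/225 = 3.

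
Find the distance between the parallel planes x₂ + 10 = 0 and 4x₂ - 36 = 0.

Divide the second equation by 4 to match normals: x₂ = 9.
Both planes have normal n = (0, 1, 0), |n| = 1. Any point on the first plane is at distance |9 − (-10)|/|n| = 19/1 = 19 from the second.

19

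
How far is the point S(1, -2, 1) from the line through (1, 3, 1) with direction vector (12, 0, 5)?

5

Direction vector d = (12, 0, 5).
AP = (0, -5, 0), and AP × d = (-25, 0, 60).
|AP × d|² = 4225 and |d|² = 169, so the distance is √(4225/169) = √25 = 5.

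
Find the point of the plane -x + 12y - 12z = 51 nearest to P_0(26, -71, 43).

The perpendicular from P_0 has direction n = (-1, 12, -12): r = (26, -71, 43) + μ(-1, 12, -12).
Substitute into the plane: n·(P_0 + μn) = 51 gives -1394 + 289μ = 51, so μ = 5.
Foot = (26, -71, 43) + 5·(-1, 12, -12) = (21, -11, -17).

(21, -11, -17)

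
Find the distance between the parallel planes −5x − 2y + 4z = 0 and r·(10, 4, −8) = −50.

Divide the second equation by -2 to match normals: −5x − 2y + 4z = 25.
Both planes have normal n = (−5, −2, 4), |n| = 3√5. Any point on the first plane is at distance |25 − 0|/|n| = 25/(3√5) = 5√5/3 from the second.

5√5/3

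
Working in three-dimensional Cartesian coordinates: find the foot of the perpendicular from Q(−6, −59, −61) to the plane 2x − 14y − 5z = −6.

The perpendicular from Q has direction n = (2, −14, −5): r = (−6, −59, −61) + μ(2, −14, −5).
Substitute into the plane: n·(Q + μn) = -6 gives 1119 + 225μ = -6, so μ = -5.
Foot = (−6, −59, −61) + (-5)·(2, −14, −5) = (−16, 11, −36).

(-16, 11, -36)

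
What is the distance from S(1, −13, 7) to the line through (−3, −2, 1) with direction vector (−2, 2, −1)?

√29

Direction vector d = (−2, 2, −1).
AP = (4, −11, 6), and AP × d = (−1, −8, −14).
|AP × d|² = 261 and |d|² = 9, so the distance is √(261/9) = √29.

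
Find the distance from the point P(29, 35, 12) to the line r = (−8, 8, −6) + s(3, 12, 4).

Direction vector d = (3, 12, 4).
AP = (37, 27, 18); AP·d = 507, |AP|² = 2422, |d|² = 169.
distance² = |AP|² − (AP·d)²/|d|² = 2422 − 257049/169 = 901, so the distance is √901.

√901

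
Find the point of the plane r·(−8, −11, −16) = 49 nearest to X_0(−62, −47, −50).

n = (−8, −11, −16), |n|² = 441, and n·X_0 − 49 = 1764.
t = 1764/441 = 4, so the foot is X_0 − t·n = (−62, −47, −50) − 4·(−8, −11, −16) = (−30, −3, 14).

(-30, -3, 14)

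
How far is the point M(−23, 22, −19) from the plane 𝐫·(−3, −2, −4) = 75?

26√29/29

Normal vector n = (−3, −2, −4), and n·(−23, 22, −19) − 75 = 26.
|n| = √(9 + 4 + 16) = √29, so the distance is |26|/√29 = 26/√29.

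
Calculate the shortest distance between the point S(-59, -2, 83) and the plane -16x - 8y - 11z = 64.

d = |(-16)·(-59) + (-8)·(-2) + (-11)·83 − 64| / √(256 + 64 + 121) = |-17| / 21 = 17/21.

17/21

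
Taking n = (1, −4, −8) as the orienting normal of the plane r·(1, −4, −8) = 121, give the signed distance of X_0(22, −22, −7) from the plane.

5

n·X_0 − 121 = 45.
|n| = 9, so the signed distance is 45/9 = 5.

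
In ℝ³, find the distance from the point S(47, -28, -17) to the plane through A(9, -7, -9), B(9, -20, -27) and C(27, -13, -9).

2

AB = (0, -13, -18) and AC = (18, -6, 0), so a normal is n = AB × AC = (-108, -324, 234).
Then n·(47, -28, -17) - (-810) = 828.
|n| = √(11664 + 104976 + 54756) = 414, so the distance is |828|/414 = 2.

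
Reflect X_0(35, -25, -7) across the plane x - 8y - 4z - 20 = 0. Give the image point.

With n = (1, -8, -4), the signed offset is (n·X_0 − 20)/|n|² = 243/81 = 3.
X_0' = X_0 − 2t·n = (35, -25, -7) − 6·(1, -8, -4) = (29, 23, 17).

(29, 23, 17)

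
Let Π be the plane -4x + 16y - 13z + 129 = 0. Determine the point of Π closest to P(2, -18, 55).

(-6, 14, 29)

The perpendicular from P has direction n = (-4, 16, -13): r = (2, -18, 55) + t(-4, 16, -13).
Substitute into the plane: n·(P + tn) = -129 gives -1011 + 441t = -129, so t = 2.
Foot = (2, -18, 55) + 2·(-4, 16, -13) = (-6, 14, 29).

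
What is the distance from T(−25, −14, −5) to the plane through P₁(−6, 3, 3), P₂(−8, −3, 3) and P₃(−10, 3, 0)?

4√26/13

P₁P₂ = (−2, −6, 0) and P₁P₃ = (−4, 0, −3), so a normal is n = P₁P₂ × P₁P₃ = (18, −6, −24).
d = |18·(-25) + (-6)·(-14) + (-24)·(-5) − (-198)| / √(324 + 36 + 576) = |-48| / (6√26) = 8/√26.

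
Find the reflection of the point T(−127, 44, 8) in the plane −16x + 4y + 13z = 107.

n = (−16, 4, 13), |n|² = 441, n·T − 107 = 2205, so t = 2205/441 = 5.
Foot F = T − 5·n = (−47, 24, −57); the reflection is 2F − T = (33, 4, −122).

(33, 4, -122)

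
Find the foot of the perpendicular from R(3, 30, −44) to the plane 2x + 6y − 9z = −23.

The perpendicular from R has direction n = (2, 6, −9): r = (3, 30, −44) + μ(2, 6, −9).
Substitute into the plane: n·(R + μn) = -23 gives 582 + 121μ = -23, so μ = -5.
Foot = (3, 30, −44) + (-5)·(2, 6, −9) = (−7, 0, 1).

(-7, 0, 1)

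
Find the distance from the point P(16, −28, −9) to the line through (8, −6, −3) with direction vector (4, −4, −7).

2√65

Direction vector d = (4, −4, −7).
AP = (8, −22, −6), and AP × d = (130, 32, 56).
|AP × d|² = 21060 and |d|² = 81, so the distance is √(21060/81) = √260 = 2√65.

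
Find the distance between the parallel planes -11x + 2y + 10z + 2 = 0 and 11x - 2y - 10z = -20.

Divide the second equation by -1 to match normals: -11x + 2y + 10z = 20.
Both planes have normal n = (-11, 2, 10), |n| = 15. Any point on the first plane is at distance |20 − (-2)|/|n| = 22/15 from the second.

22/15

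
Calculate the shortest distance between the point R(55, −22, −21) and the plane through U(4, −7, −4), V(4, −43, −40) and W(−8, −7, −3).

27/17

UV = (0, −36, −36) and UW = (−12, 0, 1), so a normal is n = UV × UW = (−36, 432, −432).
Then n·(55, −22, −21) − (−1440) = −972.
|n| = √(1296 + 186624 + 186624) = 612, so the distance is |-972|/612 = 27/17.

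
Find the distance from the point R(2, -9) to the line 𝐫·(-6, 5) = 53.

110/√61

d = |(-6)·2 + 5·(-9) − 53| / √(36 + 25) = |-110|/√61 = 110/√61.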